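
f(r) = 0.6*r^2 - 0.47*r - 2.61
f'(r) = 1.2*r - 0.47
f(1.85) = -1.43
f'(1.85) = 1.75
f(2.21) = -0.72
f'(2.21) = 2.18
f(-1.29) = -1.01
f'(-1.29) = -2.02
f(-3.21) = 5.08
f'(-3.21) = -4.32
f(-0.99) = -1.56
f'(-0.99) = -1.66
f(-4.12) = 9.51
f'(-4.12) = -5.41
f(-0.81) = -1.84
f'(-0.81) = -1.44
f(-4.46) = 11.42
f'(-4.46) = -5.82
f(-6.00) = 21.81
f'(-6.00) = -7.67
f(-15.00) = 139.44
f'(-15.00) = -18.47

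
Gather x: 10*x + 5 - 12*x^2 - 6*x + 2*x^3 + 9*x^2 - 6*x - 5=2*x^3 - 3*x^2 - 2*x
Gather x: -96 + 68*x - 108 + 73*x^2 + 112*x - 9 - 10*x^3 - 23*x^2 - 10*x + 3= -10*x^3 + 50*x^2 + 170*x - 210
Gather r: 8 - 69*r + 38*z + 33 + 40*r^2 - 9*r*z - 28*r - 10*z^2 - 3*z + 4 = 40*r^2 + r*(-9*z - 97) - 10*z^2 + 35*z + 45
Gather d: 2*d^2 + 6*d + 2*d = 2*d^2 + 8*d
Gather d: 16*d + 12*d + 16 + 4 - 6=28*d + 14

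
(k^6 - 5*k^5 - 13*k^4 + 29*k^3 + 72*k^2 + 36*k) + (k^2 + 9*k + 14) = k^6 - 5*k^5 - 13*k^4 + 29*k^3 + 73*k^2 + 45*k + 14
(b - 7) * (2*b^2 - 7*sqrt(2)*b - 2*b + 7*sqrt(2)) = 2*b^3 - 16*b^2 - 7*sqrt(2)*b^2 + 14*b + 56*sqrt(2)*b - 49*sqrt(2)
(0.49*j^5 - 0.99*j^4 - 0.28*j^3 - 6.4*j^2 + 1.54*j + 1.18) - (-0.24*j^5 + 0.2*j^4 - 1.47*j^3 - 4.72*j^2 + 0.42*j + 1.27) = 0.73*j^5 - 1.19*j^4 + 1.19*j^3 - 1.68*j^2 + 1.12*j - 0.0900000000000001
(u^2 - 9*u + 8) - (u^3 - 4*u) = -u^3 + u^2 - 5*u + 8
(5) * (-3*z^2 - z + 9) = -15*z^2 - 5*z + 45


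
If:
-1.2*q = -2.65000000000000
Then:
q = 2.21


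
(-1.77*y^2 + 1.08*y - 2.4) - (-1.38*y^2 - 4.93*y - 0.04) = -0.39*y^2 + 6.01*y - 2.36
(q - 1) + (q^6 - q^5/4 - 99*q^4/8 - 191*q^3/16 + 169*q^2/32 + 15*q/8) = q^6 - q^5/4 - 99*q^4/8 - 191*q^3/16 + 169*q^2/32 + 23*q/8 - 1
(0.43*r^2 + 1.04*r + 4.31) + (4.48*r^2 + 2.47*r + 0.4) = 4.91*r^2 + 3.51*r + 4.71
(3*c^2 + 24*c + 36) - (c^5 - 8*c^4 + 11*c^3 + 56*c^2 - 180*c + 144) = -c^5 + 8*c^4 - 11*c^3 - 53*c^2 + 204*c - 108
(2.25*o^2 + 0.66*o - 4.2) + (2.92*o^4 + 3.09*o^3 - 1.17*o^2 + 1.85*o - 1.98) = 2.92*o^4 + 3.09*o^3 + 1.08*o^2 + 2.51*o - 6.18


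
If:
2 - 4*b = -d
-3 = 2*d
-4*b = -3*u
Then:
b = 1/8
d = -3/2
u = 1/6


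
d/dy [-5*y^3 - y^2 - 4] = y*(-15*y - 2)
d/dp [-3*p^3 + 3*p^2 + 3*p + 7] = -9*p^2 + 6*p + 3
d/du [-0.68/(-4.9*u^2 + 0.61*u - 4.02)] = (0.4148 - 6.664*u)/(4.9*u^2 - 0.61*u + 4.02)^2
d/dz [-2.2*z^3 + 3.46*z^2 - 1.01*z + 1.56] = -6.6*z^2 + 6.92*z - 1.01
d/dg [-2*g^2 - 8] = -4*g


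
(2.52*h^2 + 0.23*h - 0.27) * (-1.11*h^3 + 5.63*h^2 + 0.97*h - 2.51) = -2.7972*h^5 + 13.9323*h^4 + 4.039*h^3 - 7.6222*h^2 - 0.8392*h + 0.6777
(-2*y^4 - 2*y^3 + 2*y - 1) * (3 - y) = 2*y^5 - 4*y^4 - 6*y^3 - 2*y^2 + 7*y - 3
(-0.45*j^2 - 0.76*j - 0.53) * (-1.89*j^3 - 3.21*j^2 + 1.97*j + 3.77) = 0.8505*j^5 + 2.8809*j^4 + 2.5548*j^3 - 1.4924*j^2 - 3.9093*j - 1.9981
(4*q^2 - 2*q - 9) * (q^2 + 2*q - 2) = 4*q^4 + 6*q^3 - 21*q^2 - 14*q + 18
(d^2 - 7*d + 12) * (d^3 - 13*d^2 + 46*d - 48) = d^5 - 20*d^4 + 149*d^3 - 526*d^2 + 888*d - 576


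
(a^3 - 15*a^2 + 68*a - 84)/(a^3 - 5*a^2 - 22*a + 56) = (a - 6)/(a + 4)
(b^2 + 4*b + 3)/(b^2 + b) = (b + 3)/b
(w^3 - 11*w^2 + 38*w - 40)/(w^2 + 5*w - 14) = (w^2 - 9*w + 20)/(w + 7)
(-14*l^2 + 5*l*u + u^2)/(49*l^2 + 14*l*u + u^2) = (-2*l + u)/(7*l + u)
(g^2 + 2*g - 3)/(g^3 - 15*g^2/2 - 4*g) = 2*(-g^2 - 2*g + 3)/(g*(-2*g^2 + 15*g + 8))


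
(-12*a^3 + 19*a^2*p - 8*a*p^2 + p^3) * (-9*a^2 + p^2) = 108*a^5 - 171*a^4*p + 60*a^3*p^2 + 10*a^2*p^3 - 8*a*p^4 + p^5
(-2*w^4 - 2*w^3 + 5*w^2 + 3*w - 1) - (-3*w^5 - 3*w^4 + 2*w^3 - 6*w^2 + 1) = 3*w^5 + w^4 - 4*w^3 + 11*w^2 + 3*w - 2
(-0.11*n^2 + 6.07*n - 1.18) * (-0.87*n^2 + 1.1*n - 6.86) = 0.0957*n^4 - 5.4019*n^3 + 8.4582*n^2 - 42.9382*n + 8.0948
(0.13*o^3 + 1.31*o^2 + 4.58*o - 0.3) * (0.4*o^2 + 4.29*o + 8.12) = 0.052*o^5 + 1.0817*o^4 + 8.5075*o^3 + 30.1654*o^2 + 35.9026*o - 2.436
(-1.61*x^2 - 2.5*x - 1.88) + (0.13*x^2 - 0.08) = -1.48*x^2 - 2.5*x - 1.96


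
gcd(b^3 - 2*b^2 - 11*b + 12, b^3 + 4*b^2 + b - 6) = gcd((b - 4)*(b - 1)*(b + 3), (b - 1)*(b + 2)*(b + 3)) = b^2 + 2*b - 3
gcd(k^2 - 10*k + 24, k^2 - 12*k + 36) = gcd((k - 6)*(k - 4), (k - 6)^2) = k - 6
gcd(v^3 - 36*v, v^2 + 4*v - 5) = 1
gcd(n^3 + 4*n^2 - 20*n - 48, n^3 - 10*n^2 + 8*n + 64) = n^2 - 2*n - 8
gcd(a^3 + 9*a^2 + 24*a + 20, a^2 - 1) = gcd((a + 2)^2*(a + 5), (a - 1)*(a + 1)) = 1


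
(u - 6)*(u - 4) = u^2 - 10*u + 24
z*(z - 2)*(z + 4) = z^3 + 2*z^2 - 8*z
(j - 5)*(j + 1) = j^2 - 4*j - 5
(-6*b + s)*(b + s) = -6*b^2 - 5*b*s + s^2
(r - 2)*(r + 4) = r^2 + 2*r - 8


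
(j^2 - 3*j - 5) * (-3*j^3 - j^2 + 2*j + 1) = -3*j^5 + 8*j^4 + 20*j^3 - 13*j - 5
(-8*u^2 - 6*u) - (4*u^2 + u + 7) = -12*u^2 - 7*u - 7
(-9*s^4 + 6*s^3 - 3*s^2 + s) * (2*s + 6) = -18*s^5 - 42*s^4 + 30*s^3 - 16*s^2 + 6*s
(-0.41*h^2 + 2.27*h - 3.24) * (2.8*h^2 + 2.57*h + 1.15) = -1.148*h^4 + 5.3023*h^3 - 3.7096*h^2 - 5.7163*h - 3.726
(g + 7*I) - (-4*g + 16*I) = 5*g - 9*I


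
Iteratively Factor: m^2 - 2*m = (m)*(m - 2)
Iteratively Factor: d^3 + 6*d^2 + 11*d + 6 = (d + 1)*(d^2 + 5*d + 6) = (d + 1)*(d + 3)*(d + 2)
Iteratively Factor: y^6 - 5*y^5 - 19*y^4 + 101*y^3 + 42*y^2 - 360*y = (y + 2)*(y^5 - 7*y^4 - 5*y^3 + 111*y^2 - 180*y) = (y - 3)*(y + 2)*(y^4 - 4*y^3 - 17*y^2 + 60*y) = (y - 5)*(y - 3)*(y + 2)*(y^3 + y^2 - 12*y) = y*(y - 5)*(y - 3)*(y + 2)*(y^2 + y - 12) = y*(y - 5)*(y - 3)*(y + 2)*(y + 4)*(y - 3)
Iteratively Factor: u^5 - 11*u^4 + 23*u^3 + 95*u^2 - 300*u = (u - 5)*(u^4 - 6*u^3 - 7*u^2 + 60*u) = (u - 5)*(u + 3)*(u^3 - 9*u^2 + 20*u) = u*(u - 5)*(u + 3)*(u^2 - 9*u + 20) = u*(u - 5)*(u - 4)*(u + 3)*(u - 5)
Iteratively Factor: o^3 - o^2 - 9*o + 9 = (o - 1)*(o^2 - 9) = (o - 3)*(o - 1)*(o + 3)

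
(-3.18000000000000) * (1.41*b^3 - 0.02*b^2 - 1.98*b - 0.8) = -4.4838*b^3 + 0.0636*b^2 + 6.2964*b + 2.544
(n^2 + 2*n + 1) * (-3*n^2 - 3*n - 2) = -3*n^4 - 9*n^3 - 11*n^2 - 7*n - 2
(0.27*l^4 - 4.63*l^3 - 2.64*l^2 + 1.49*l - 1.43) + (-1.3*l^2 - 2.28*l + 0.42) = 0.27*l^4 - 4.63*l^3 - 3.94*l^2 - 0.79*l - 1.01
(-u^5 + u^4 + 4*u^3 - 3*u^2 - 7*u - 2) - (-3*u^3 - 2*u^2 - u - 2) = -u^5 + u^4 + 7*u^3 - u^2 - 6*u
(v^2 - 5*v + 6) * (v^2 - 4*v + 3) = v^4 - 9*v^3 + 29*v^2 - 39*v + 18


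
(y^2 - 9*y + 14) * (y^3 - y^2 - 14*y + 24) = y^5 - 10*y^4 + 9*y^3 + 136*y^2 - 412*y + 336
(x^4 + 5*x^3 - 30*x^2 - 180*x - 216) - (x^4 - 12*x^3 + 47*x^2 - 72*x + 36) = 17*x^3 - 77*x^2 - 108*x - 252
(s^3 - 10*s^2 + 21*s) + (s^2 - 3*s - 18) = s^3 - 9*s^2 + 18*s - 18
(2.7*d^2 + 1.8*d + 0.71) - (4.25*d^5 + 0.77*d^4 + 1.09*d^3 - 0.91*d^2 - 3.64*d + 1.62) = -4.25*d^5 - 0.77*d^4 - 1.09*d^3 + 3.61*d^2 + 5.44*d - 0.91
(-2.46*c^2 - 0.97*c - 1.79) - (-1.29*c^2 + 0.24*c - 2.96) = -1.17*c^2 - 1.21*c + 1.17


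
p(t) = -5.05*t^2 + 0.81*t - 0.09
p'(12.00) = -120.39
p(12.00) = -717.57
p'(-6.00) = 61.41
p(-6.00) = -186.75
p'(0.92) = -8.48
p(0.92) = -3.62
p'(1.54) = -14.74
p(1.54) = -10.82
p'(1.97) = -19.09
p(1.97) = -18.09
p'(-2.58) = 26.87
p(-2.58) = -35.79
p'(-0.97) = 10.61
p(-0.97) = -5.63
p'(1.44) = -13.73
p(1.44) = -9.40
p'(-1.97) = 20.71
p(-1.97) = -21.28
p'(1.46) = -13.94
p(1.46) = -9.67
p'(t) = 0.81 - 10.1*t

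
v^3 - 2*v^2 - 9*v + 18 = (v - 3)*(v - 2)*(v + 3)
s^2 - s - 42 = (s - 7)*(s + 6)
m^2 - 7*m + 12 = (m - 4)*(m - 3)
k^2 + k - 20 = (k - 4)*(k + 5)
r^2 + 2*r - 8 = (r - 2)*(r + 4)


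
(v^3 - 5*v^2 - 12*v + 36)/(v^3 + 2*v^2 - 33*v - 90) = (v - 2)/(v + 5)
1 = 1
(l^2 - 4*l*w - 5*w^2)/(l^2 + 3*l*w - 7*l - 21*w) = (l^2 - 4*l*w - 5*w^2)/(l^2 + 3*l*w - 7*l - 21*w)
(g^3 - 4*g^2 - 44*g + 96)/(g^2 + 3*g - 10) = (g^2 - 2*g - 48)/(g + 5)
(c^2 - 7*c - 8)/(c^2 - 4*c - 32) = (c + 1)/(c + 4)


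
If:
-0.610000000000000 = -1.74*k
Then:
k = 0.35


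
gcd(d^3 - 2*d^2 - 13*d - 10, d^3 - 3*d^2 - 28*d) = 1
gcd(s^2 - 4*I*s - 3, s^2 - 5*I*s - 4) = s - I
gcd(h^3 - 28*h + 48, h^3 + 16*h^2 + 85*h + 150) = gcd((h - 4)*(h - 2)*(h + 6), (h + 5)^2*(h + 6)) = h + 6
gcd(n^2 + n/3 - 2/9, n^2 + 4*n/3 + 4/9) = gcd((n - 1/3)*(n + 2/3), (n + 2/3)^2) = n + 2/3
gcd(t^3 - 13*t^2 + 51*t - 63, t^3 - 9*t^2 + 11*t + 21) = t^2 - 10*t + 21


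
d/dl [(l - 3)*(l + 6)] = 2*l + 3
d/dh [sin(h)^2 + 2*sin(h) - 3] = 2*(sin(h) + 1)*cos(h)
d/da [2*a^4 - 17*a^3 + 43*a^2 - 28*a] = 8*a^3 - 51*a^2 + 86*a - 28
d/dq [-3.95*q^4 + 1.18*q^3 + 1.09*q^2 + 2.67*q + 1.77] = -15.8*q^3 + 3.54*q^2 + 2.18*q + 2.67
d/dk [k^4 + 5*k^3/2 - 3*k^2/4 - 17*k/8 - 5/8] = 4*k^3 + 15*k^2/2 - 3*k/2 - 17/8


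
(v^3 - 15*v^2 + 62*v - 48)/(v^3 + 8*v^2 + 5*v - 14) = (v^2 - 14*v + 48)/(v^2 + 9*v + 14)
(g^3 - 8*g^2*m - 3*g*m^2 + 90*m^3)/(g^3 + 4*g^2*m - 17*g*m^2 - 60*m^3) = (g^2 - 11*g*m + 30*m^2)/(g^2 + g*m - 20*m^2)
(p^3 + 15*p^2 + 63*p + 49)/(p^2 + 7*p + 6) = (p^2 + 14*p + 49)/(p + 6)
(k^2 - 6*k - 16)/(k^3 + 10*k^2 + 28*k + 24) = (k - 8)/(k^2 + 8*k + 12)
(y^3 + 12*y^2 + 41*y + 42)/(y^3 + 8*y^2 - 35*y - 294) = (y^2 + 5*y + 6)/(y^2 + y - 42)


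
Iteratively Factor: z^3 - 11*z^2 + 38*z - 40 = (z - 2)*(z^2 - 9*z + 20) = (z - 4)*(z - 2)*(z - 5)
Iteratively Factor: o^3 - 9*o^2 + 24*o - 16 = (o - 4)*(o^2 - 5*o + 4) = (o - 4)^2*(o - 1)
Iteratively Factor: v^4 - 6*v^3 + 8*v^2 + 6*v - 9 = (v - 1)*(v^3 - 5*v^2 + 3*v + 9) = (v - 3)*(v - 1)*(v^2 - 2*v - 3) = (v - 3)*(v - 1)*(v + 1)*(v - 3)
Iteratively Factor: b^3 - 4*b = (b)*(b^2 - 4) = b*(b + 2)*(b - 2)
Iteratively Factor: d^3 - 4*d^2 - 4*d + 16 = (d - 2)*(d^2 - 2*d - 8) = (d - 2)*(d + 2)*(d - 4)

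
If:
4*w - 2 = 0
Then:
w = 1/2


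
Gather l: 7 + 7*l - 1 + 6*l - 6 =13*l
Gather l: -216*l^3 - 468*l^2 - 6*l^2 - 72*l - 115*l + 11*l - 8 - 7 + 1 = -216*l^3 - 474*l^2 - 176*l - 14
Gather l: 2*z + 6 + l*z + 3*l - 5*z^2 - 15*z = l*(z + 3) - 5*z^2 - 13*z + 6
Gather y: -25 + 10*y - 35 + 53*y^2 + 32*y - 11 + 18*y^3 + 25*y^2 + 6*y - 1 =18*y^3 + 78*y^2 + 48*y - 72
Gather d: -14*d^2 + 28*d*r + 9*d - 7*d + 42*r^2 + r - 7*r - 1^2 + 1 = -14*d^2 + d*(28*r + 2) + 42*r^2 - 6*r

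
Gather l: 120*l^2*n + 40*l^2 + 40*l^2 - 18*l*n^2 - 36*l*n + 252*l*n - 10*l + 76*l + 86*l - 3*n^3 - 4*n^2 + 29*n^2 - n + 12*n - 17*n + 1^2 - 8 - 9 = l^2*(120*n + 80) + l*(-18*n^2 + 216*n + 152) - 3*n^3 + 25*n^2 - 6*n - 16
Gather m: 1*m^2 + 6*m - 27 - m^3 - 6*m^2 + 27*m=-m^3 - 5*m^2 + 33*m - 27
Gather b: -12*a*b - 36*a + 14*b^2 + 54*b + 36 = -36*a + 14*b^2 + b*(54 - 12*a) + 36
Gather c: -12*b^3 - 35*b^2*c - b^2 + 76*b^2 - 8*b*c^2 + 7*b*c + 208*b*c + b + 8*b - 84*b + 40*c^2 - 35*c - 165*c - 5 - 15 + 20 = -12*b^3 + 75*b^2 - 75*b + c^2*(40 - 8*b) + c*(-35*b^2 + 215*b - 200)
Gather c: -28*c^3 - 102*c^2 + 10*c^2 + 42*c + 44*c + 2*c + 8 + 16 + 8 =-28*c^3 - 92*c^2 + 88*c + 32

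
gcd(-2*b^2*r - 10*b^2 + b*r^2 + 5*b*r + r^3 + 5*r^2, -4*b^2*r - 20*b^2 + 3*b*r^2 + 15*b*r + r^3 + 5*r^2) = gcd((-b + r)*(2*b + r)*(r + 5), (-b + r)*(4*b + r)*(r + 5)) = -b*r - 5*b + r^2 + 5*r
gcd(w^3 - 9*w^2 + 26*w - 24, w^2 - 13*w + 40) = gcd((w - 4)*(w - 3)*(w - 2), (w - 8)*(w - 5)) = 1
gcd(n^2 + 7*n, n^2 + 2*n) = n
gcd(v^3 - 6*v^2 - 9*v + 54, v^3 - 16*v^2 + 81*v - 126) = v^2 - 9*v + 18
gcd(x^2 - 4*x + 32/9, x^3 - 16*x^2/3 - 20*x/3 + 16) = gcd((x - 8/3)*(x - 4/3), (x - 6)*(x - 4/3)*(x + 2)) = x - 4/3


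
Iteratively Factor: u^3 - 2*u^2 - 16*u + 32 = (u + 4)*(u^2 - 6*u + 8) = (u - 4)*(u + 4)*(u - 2)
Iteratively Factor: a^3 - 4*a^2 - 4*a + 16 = (a - 4)*(a^2 - 4) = (a - 4)*(a + 2)*(a - 2)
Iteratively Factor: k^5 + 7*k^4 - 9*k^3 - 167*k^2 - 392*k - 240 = (k + 4)*(k^4 + 3*k^3 - 21*k^2 - 83*k - 60) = (k + 3)*(k + 4)*(k^3 - 21*k - 20) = (k + 3)*(k + 4)^2*(k^2 - 4*k - 5) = (k + 1)*(k + 3)*(k + 4)^2*(k - 5)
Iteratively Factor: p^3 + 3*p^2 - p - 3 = (p - 1)*(p^2 + 4*p + 3) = (p - 1)*(p + 1)*(p + 3)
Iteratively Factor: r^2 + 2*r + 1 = (r + 1)*(r + 1)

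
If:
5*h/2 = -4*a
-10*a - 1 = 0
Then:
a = -1/10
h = 4/25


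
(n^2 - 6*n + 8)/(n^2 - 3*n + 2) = (n - 4)/(n - 1)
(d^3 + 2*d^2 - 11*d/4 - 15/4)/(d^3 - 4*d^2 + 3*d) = (4*d^3 + 8*d^2 - 11*d - 15)/(4*d*(d^2 - 4*d + 3))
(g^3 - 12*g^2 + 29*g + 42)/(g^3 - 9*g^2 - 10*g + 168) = (g + 1)/(g + 4)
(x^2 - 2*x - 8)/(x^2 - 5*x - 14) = (x - 4)/(x - 7)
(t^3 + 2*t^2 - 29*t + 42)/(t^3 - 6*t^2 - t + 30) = (t^2 + 5*t - 14)/(t^2 - 3*t - 10)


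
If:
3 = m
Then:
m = 3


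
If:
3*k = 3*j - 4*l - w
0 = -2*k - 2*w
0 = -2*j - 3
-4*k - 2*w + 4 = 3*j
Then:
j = -3/2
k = 17/4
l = -13/4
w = -17/4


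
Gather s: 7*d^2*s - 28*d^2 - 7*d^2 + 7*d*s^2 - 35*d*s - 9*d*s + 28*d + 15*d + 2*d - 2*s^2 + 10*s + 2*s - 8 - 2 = -35*d^2 + 45*d + s^2*(7*d - 2) + s*(7*d^2 - 44*d + 12) - 10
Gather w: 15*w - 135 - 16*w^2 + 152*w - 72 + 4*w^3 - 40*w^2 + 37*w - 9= 4*w^3 - 56*w^2 + 204*w - 216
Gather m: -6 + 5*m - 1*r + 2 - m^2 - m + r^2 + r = -m^2 + 4*m + r^2 - 4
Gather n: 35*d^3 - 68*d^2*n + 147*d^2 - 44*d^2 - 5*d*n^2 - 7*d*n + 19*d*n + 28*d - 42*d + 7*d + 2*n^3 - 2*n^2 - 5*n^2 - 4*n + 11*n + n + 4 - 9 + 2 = 35*d^3 + 103*d^2 - 7*d + 2*n^3 + n^2*(-5*d - 7) + n*(-68*d^2 + 12*d + 8) - 3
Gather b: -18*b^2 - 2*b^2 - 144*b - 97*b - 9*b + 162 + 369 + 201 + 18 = -20*b^2 - 250*b + 750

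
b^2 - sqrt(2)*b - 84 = (b - 7*sqrt(2))*(b + 6*sqrt(2))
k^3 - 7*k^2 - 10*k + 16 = (k - 8)*(k - 1)*(k + 2)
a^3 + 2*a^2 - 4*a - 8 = (a - 2)*(a + 2)^2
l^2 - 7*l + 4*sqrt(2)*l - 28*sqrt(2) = (l - 7)*(l + 4*sqrt(2))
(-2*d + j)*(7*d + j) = -14*d^2 + 5*d*j + j^2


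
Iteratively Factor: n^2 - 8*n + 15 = (n - 3)*(n - 5)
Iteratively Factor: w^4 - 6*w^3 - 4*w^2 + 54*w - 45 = (w - 3)*(w^3 - 3*w^2 - 13*w + 15) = (w - 3)*(w + 3)*(w^2 - 6*w + 5) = (w - 3)*(w - 1)*(w + 3)*(w - 5)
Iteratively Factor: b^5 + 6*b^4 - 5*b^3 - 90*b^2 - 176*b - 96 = (b + 1)*(b^4 + 5*b^3 - 10*b^2 - 80*b - 96) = (b + 1)*(b + 3)*(b^3 + 2*b^2 - 16*b - 32) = (b + 1)*(b + 3)*(b + 4)*(b^2 - 2*b - 8) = (b - 4)*(b + 1)*(b + 3)*(b + 4)*(b + 2)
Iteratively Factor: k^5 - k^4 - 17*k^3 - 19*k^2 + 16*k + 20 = (k + 2)*(k^4 - 3*k^3 - 11*k^2 + 3*k + 10) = (k + 1)*(k + 2)*(k^3 - 4*k^2 - 7*k + 10) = (k - 5)*(k + 1)*(k + 2)*(k^2 + k - 2) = (k - 5)*(k - 1)*(k + 1)*(k + 2)*(k + 2)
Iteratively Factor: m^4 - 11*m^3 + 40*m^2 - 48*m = (m - 4)*(m^3 - 7*m^2 + 12*m) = m*(m - 4)*(m^2 - 7*m + 12) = m*(m - 4)*(m - 3)*(m - 4)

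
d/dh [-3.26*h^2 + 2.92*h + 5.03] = 2.92 - 6.52*h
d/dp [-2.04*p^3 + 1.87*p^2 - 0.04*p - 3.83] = -6.12*p^2 + 3.74*p - 0.04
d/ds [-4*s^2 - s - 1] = -8*s - 1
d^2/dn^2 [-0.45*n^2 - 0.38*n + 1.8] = -0.900000000000000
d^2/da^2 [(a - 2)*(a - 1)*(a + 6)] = 6*a + 6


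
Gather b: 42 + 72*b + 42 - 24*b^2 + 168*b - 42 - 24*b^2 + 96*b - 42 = -48*b^2 + 336*b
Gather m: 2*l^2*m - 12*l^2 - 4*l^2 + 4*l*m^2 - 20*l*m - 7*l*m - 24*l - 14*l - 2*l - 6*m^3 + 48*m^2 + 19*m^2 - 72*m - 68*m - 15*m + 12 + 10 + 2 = -16*l^2 - 40*l - 6*m^3 + m^2*(4*l + 67) + m*(2*l^2 - 27*l - 155) + 24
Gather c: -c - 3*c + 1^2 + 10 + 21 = 32 - 4*c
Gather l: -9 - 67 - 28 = -104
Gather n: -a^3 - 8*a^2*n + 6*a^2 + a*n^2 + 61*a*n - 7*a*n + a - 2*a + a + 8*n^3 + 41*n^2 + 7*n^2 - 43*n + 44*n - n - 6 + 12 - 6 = -a^3 + 6*a^2 + 8*n^3 + n^2*(a + 48) + n*(-8*a^2 + 54*a)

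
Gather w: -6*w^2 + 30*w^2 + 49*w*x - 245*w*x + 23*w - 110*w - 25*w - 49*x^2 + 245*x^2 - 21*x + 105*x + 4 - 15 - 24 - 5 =24*w^2 + w*(-196*x - 112) + 196*x^2 + 84*x - 40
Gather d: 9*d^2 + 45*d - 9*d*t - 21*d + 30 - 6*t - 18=9*d^2 + d*(24 - 9*t) - 6*t + 12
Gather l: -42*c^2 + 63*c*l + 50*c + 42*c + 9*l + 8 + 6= -42*c^2 + 92*c + l*(63*c + 9) + 14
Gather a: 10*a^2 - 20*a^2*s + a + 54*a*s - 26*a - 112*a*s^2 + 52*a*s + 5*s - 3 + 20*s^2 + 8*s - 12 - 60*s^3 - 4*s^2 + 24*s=a^2*(10 - 20*s) + a*(-112*s^2 + 106*s - 25) - 60*s^3 + 16*s^2 + 37*s - 15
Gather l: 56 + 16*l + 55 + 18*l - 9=34*l + 102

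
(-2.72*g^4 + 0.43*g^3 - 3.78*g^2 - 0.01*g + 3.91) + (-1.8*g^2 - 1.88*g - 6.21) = -2.72*g^4 + 0.43*g^3 - 5.58*g^2 - 1.89*g - 2.3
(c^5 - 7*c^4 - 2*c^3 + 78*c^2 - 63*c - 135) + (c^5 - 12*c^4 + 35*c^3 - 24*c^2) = 2*c^5 - 19*c^4 + 33*c^3 + 54*c^2 - 63*c - 135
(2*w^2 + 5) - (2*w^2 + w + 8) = -w - 3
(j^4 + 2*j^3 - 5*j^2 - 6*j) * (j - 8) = j^5 - 6*j^4 - 21*j^3 + 34*j^2 + 48*j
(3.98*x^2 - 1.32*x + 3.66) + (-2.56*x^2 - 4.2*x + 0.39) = 1.42*x^2 - 5.52*x + 4.05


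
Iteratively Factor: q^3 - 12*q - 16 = (q - 4)*(q^2 + 4*q + 4) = (q - 4)*(q + 2)*(q + 2)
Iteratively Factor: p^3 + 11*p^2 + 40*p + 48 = (p + 4)*(p^2 + 7*p + 12) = (p + 3)*(p + 4)*(p + 4)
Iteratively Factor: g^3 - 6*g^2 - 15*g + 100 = (g + 4)*(g^2 - 10*g + 25) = (g - 5)*(g + 4)*(g - 5)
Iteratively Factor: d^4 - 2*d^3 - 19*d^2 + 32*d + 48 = (d - 3)*(d^3 + d^2 - 16*d - 16) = (d - 3)*(d + 4)*(d^2 - 3*d - 4) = (d - 4)*(d - 3)*(d + 4)*(d + 1)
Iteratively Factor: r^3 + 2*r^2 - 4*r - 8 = (r + 2)*(r^2 - 4) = (r + 2)^2*(r - 2)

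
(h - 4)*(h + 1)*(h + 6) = h^3 + 3*h^2 - 22*h - 24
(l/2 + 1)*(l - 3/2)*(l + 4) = l^3/2 + 9*l^2/4 - l/2 - 6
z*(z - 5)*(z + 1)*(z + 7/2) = z^4 - z^3/2 - 19*z^2 - 35*z/2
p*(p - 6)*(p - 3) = p^3 - 9*p^2 + 18*p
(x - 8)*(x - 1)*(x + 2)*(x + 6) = x^4 - x^3 - 52*x^2 - 44*x + 96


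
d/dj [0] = 0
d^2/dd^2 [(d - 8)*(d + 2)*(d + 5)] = 6*d - 2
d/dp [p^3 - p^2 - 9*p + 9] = 3*p^2 - 2*p - 9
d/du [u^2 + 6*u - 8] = 2*u + 6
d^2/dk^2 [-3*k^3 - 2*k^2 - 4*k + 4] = -18*k - 4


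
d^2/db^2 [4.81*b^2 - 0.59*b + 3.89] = 9.62000000000000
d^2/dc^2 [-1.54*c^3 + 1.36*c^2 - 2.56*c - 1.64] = 2.72 - 9.24*c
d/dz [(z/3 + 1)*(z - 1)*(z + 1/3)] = z^2 + 14*z/9 - 7/9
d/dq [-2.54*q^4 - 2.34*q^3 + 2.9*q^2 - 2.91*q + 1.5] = -10.16*q^3 - 7.02*q^2 + 5.8*q - 2.91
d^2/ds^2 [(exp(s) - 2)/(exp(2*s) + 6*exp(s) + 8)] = (exp(4*s) - 14*exp(3*s) - 84*exp(2*s) - 56*exp(s) + 160)*exp(s)/(exp(6*s) + 18*exp(5*s) + 132*exp(4*s) + 504*exp(3*s) + 1056*exp(2*s) + 1152*exp(s) + 512)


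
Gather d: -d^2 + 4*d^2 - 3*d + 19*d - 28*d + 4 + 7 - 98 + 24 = 3*d^2 - 12*d - 63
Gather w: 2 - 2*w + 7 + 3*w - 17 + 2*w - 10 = 3*w - 18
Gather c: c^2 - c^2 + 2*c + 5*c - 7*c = 0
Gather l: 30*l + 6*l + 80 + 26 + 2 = 36*l + 108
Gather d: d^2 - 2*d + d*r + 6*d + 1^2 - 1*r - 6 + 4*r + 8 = d^2 + d*(r + 4) + 3*r + 3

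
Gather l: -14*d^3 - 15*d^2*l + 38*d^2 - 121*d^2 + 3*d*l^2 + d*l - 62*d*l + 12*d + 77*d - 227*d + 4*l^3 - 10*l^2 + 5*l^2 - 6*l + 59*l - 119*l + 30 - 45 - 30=-14*d^3 - 83*d^2 - 138*d + 4*l^3 + l^2*(3*d - 5) + l*(-15*d^2 - 61*d - 66) - 45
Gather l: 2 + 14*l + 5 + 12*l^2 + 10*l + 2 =12*l^2 + 24*l + 9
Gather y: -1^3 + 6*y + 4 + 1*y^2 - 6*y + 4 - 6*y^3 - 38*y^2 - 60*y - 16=-6*y^3 - 37*y^2 - 60*y - 9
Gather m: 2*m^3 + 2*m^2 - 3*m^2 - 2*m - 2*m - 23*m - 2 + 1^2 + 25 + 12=2*m^3 - m^2 - 27*m + 36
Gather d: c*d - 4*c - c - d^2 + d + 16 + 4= -5*c - d^2 + d*(c + 1) + 20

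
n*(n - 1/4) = n^2 - n/4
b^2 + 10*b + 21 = (b + 3)*(b + 7)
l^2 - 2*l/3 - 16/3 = (l - 8/3)*(l + 2)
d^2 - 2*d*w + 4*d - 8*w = (d + 4)*(d - 2*w)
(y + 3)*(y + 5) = y^2 + 8*y + 15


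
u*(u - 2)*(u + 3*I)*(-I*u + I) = -I*u^4 + 3*u^3 + 3*I*u^3 - 9*u^2 - 2*I*u^2 + 6*u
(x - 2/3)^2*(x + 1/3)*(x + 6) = x^4 + 5*x^3 - 6*x^2 + 4*x/27 + 8/9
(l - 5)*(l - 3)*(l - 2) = l^3 - 10*l^2 + 31*l - 30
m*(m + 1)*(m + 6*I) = m^3 + m^2 + 6*I*m^2 + 6*I*m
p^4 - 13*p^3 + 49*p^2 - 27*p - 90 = (p - 6)*(p - 5)*(p - 3)*(p + 1)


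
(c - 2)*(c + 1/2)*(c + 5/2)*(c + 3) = c^4 + 4*c^3 - 7*c^2/4 - 67*c/4 - 15/2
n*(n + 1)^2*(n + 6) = n^4 + 8*n^3 + 13*n^2 + 6*n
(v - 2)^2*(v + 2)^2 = v^4 - 8*v^2 + 16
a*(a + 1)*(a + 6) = a^3 + 7*a^2 + 6*a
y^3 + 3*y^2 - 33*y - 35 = (y - 5)*(y + 1)*(y + 7)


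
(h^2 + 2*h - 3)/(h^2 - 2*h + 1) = (h + 3)/(h - 1)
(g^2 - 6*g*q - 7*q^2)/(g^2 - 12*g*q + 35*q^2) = (-g - q)/(-g + 5*q)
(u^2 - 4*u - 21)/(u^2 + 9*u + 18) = (u - 7)/(u + 6)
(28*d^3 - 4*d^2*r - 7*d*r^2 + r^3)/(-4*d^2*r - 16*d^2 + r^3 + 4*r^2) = (-7*d + r)/(r + 4)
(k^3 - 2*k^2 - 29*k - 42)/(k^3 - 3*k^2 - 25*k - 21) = (k + 2)/(k + 1)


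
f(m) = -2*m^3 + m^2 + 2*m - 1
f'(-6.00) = -226.00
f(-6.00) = 455.00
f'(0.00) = 2.00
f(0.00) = -1.00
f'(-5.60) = -197.36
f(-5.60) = 370.39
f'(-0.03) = 1.93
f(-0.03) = -1.06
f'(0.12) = 2.15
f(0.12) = -0.75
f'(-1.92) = -23.96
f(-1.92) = 13.00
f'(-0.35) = 0.56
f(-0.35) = -1.49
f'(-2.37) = -36.44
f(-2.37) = 26.50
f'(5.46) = -165.95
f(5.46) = -285.81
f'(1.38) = -6.67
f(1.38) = -1.59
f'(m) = -6*m^2 + 2*m + 2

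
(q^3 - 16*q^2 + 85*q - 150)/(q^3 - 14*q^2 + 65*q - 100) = (q - 6)/(q - 4)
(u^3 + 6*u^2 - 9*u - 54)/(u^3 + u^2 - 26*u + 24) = (u^2 - 9)/(u^2 - 5*u + 4)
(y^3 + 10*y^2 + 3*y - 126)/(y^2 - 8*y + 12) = (y^3 + 10*y^2 + 3*y - 126)/(y^2 - 8*y + 12)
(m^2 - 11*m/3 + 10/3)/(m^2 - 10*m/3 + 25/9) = 3*(m - 2)/(3*m - 5)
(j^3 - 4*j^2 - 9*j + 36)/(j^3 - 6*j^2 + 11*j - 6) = (j^2 - j - 12)/(j^2 - 3*j + 2)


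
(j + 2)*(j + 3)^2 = j^3 + 8*j^2 + 21*j + 18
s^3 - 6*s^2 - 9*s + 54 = (s - 6)*(s - 3)*(s + 3)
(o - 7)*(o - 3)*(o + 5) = o^3 - 5*o^2 - 29*o + 105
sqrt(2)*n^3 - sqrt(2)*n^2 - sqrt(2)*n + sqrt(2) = (n - 1)^2*(sqrt(2)*n + sqrt(2))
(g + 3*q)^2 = g^2 + 6*g*q + 9*q^2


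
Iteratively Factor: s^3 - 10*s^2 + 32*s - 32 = (s - 2)*(s^2 - 8*s + 16) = (s - 4)*(s - 2)*(s - 4)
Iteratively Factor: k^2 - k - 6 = (k - 3)*(k + 2)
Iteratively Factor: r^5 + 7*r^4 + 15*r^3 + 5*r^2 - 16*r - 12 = (r + 1)*(r^4 + 6*r^3 + 9*r^2 - 4*r - 12) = (r - 1)*(r + 1)*(r^3 + 7*r^2 + 16*r + 12) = (r - 1)*(r + 1)*(r + 3)*(r^2 + 4*r + 4) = (r - 1)*(r + 1)*(r + 2)*(r + 3)*(r + 2)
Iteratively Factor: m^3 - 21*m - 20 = (m + 1)*(m^2 - m - 20) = (m + 1)*(m + 4)*(m - 5)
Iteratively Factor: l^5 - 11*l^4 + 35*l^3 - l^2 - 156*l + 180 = (l - 2)*(l^4 - 9*l^3 + 17*l^2 + 33*l - 90) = (l - 3)*(l - 2)*(l^3 - 6*l^2 - l + 30) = (l - 5)*(l - 3)*(l - 2)*(l^2 - l - 6) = (l - 5)*(l - 3)^2*(l - 2)*(l + 2)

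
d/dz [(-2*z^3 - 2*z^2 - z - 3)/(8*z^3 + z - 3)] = 2*(8*z^4 + 6*z^3 + 44*z^2 + 6*z + 3)/(64*z^6 + 16*z^4 - 48*z^3 + z^2 - 6*z + 9)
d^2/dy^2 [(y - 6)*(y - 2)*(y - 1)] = 6*y - 18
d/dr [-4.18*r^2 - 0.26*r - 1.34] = -8.36*r - 0.26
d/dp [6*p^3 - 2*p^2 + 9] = 2*p*(9*p - 2)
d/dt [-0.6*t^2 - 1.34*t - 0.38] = -1.2*t - 1.34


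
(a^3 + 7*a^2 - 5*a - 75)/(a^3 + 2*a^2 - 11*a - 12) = (a^2 + 10*a + 25)/(a^2 + 5*a + 4)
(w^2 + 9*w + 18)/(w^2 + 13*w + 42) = (w + 3)/(w + 7)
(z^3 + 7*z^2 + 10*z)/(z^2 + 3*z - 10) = z*(z + 2)/(z - 2)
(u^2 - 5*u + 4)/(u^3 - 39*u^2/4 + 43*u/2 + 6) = 4*(u - 1)/(4*u^2 - 23*u - 6)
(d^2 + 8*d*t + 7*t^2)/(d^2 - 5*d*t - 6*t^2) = (-d - 7*t)/(-d + 6*t)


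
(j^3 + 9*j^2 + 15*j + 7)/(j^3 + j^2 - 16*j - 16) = (j^2 + 8*j + 7)/(j^2 - 16)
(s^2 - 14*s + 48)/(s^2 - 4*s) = (s^2 - 14*s + 48)/(s*(s - 4))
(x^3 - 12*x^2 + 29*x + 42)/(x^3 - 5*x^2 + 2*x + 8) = (x^2 - 13*x + 42)/(x^2 - 6*x + 8)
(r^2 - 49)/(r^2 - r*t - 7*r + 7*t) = (r + 7)/(r - t)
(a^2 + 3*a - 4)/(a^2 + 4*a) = (a - 1)/a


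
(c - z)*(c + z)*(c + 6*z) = c^3 + 6*c^2*z - c*z^2 - 6*z^3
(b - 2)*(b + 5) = b^2 + 3*b - 10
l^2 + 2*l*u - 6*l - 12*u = (l - 6)*(l + 2*u)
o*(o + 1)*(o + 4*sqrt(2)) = o^3 + o^2 + 4*sqrt(2)*o^2 + 4*sqrt(2)*o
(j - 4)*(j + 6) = j^2 + 2*j - 24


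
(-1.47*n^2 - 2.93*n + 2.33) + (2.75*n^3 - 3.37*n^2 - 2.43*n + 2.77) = 2.75*n^3 - 4.84*n^2 - 5.36*n + 5.1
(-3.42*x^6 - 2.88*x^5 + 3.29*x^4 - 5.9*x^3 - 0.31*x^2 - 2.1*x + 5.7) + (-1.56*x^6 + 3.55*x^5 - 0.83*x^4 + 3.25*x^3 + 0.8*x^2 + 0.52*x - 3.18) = -4.98*x^6 + 0.67*x^5 + 2.46*x^4 - 2.65*x^3 + 0.49*x^2 - 1.58*x + 2.52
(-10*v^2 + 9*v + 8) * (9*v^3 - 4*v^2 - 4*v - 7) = -90*v^5 + 121*v^4 + 76*v^3 + 2*v^2 - 95*v - 56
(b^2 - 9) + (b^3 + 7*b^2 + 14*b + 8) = b^3 + 8*b^2 + 14*b - 1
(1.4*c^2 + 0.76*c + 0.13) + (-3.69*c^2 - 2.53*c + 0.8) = -2.29*c^2 - 1.77*c + 0.93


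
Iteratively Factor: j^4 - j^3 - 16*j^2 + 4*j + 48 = (j - 2)*(j^3 + j^2 - 14*j - 24) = (j - 4)*(j - 2)*(j^2 + 5*j + 6) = (j - 4)*(j - 2)*(j + 3)*(j + 2)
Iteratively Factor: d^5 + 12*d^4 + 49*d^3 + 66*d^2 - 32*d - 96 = (d + 3)*(d^4 + 9*d^3 + 22*d^2 - 32) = (d + 2)*(d + 3)*(d^3 + 7*d^2 + 8*d - 16) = (d + 2)*(d + 3)*(d + 4)*(d^2 + 3*d - 4) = (d - 1)*(d + 2)*(d + 3)*(d + 4)*(d + 4)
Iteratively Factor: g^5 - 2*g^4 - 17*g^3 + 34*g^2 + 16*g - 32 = (g - 4)*(g^4 + 2*g^3 - 9*g^2 - 2*g + 8) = (g - 4)*(g + 1)*(g^3 + g^2 - 10*g + 8) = (g - 4)*(g - 1)*(g + 1)*(g^2 + 2*g - 8) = (g - 4)*(g - 1)*(g + 1)*(g + 4)*(g - 2)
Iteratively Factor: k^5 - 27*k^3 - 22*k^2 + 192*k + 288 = (k - 4)*(k^4 + 4*k^3 - 11*k^2 - 66*k - 72) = (k - 4)*(k + 3)*(k^3 + k^2 - 14*k - 24) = (k - 4)^2*(k + 3)*(k^2 + 5*k + 6) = (k - 4)^2*(k + 2)*(k + 3)*(k + 3)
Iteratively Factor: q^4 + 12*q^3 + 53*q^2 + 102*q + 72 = (q + 3)*(q^3 + 9*q^2 + 26*q + 24) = (q + 3)^2*(q^2 + 6*q + 8) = (q + 2)*(q + 3)^2*(q + 4)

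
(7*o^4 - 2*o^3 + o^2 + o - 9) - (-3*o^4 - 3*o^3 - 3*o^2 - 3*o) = 10*o^4 + o^3 + 4*o^2 + 4*o - 9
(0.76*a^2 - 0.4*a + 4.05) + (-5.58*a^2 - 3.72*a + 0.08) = -4.82*a^2 - 4.12*a + 4.13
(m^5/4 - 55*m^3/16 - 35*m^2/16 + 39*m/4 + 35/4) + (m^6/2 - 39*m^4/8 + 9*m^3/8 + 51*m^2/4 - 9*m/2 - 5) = m^6/2 + m^5/4 - 39*m^4/8 - 37*m^3/16 + 169*m^2/16 + 21*m/4 + 15/4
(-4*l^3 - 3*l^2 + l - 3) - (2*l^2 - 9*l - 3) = -4*l^3 - 5*l^2 + 10*l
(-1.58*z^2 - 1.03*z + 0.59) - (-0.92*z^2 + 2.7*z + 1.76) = -0.66*z^2 - 3.73*z - 1.17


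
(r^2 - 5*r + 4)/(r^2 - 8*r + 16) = (r - 1)/(r - 4)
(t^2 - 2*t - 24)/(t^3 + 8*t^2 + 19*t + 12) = (t - 6)/(t^2 + 4*t + 3)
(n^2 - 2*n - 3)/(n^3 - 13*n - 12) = (n - 3)/(n^2 - n - 12)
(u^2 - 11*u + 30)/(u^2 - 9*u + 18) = (u - 5)/(u - 3)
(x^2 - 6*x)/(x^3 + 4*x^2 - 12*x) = (x - 6)/(x^2 + 4*x - 12)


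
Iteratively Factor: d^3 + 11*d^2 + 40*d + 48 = (d + 4)*(d^2 + 7*d + 12) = (d + 3)*(d + 4)*(d + 4)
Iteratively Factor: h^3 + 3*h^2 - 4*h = (h + 4)*(h^2 - h) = h*(h + 4)*(h - 1)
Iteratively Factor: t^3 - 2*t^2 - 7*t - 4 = (t + 1)*(t^2 - 3*t - 4) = (t - 4)*(t + 1)*(t + 1)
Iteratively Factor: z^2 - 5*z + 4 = (z - 4)*(z - 1)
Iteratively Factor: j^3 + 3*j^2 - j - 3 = (j + 3)*(j^2 - 1) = (j + 1)*(j + 3)*(j - 1)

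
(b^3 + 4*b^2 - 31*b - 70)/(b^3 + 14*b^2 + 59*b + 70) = (b - 5)/(b + 5)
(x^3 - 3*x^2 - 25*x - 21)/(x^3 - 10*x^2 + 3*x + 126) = (x + 1)/(x - 6)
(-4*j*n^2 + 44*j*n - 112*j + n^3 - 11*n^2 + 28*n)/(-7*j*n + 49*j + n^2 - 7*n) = (4*j*n - 16*j - n^2 + 4*n)/(7*j - n)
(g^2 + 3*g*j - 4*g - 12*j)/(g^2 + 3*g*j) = (g - 4)/g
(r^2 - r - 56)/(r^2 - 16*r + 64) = (r + 7)/(r - 8)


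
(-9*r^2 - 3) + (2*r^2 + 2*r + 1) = -7*r^2 + 2*r - 2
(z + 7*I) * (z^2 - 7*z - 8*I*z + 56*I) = z^3 - 7*z^2 - I*z^2 + 56*z + 7*I*z - 392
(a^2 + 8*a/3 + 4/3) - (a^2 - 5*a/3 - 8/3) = 13*a/3 + 4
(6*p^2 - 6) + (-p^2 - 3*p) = 5*p^2 - 3*p - 6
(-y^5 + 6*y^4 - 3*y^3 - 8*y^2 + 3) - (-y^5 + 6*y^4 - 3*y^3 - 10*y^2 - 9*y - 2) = 2*y^2 + 9*y + 5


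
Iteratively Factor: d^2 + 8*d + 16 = (d + 4)*(d + 4)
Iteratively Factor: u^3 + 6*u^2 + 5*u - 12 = (u + 3)*(u^2 + 3*u - 4) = (u - 1)*(u + 3)*(u + 4)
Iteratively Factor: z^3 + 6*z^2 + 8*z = (z + 4)*(z^2 + 2*z) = (z + 2)*(z + 4)*(z)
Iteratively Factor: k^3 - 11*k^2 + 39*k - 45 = (k - 3)*(k^2 - 8*k + 15) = (k - 3)^2*(k - 5)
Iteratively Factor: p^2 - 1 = (p + 1)*(p - 1)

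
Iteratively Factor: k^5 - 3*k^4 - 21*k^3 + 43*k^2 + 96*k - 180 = (k - 2)*(k^4 - k^3 - 23*k^2 - 3*k + 90) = (k - 2)*(k + 3)*(k^3 - 4*k^2 - 11*k + 30) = (k - 5)*(k - 2)*(k + 3)*(k^2 + k - 6) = (k - 5)*(k - 2)*(k + 3)^2*(k - 2)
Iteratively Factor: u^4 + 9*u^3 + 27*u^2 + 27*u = (u + 3)*(u^3 + 6*u^2 + 9*u) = (u + 3)^2*(u^2 + 3*u) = u*(u + 3)^2*(u + 3)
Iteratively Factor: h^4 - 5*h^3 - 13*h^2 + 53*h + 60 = (h - 4)*(h^3 - h^2 - 17*h - 15) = (h - 4)*(h + 3)*(h^2 - 4*h - 5) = (h - 5)*(h - 4)*(h + 3)*(h + 1)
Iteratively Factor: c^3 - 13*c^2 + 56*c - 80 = (c - 4)*(c^2 - 9*c + 20) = (c - 5)*(c - 4)*(c - 4)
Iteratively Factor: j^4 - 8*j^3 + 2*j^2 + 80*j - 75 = (j - 5)*(j^3 - 3*j^2 - 13*j + 15) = (j - 5)^2*(j^2 + 2*j - 3) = (j - 5)^2*(j - 1)*(j + 3)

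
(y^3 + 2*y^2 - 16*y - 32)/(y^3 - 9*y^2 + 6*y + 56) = (y + 4)/(y - 7)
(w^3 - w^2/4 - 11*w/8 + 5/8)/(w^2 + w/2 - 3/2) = (8*w^2 + 6*w - 5)/(4*(2*w + 3))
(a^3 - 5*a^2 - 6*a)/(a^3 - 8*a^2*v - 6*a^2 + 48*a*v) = (-a - 1)/(-a + 8*v)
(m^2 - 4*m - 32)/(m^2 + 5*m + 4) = (m - 8)/(m + 1)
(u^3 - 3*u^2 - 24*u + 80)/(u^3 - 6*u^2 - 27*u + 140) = (u - 4)/(u - 7)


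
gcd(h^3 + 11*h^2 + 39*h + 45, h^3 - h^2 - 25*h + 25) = h + 5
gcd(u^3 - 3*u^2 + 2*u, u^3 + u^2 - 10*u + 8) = u^2 - 3*u + 2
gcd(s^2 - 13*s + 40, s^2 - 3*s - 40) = s - 8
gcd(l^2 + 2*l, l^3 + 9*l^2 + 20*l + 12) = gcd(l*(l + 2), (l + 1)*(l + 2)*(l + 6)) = l + 2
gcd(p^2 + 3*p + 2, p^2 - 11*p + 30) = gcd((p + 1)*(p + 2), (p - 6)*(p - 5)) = 1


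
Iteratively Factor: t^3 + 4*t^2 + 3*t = (t + 1)*(t^2 + 3*t) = (t + 1)*(t + 3)*(t)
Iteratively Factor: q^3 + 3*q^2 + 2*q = (q + 1)*(q^2 + 2*q) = (q + 1)*(q + 2)*(q)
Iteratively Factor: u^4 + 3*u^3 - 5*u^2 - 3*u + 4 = (u - 1)*(u^3 + 4*u^2 - u - 4) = (u - 1)^2*(u^2 + 5*u + 4) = (u - 1)^2*(u + 1)*(u + 4)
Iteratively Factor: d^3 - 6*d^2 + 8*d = (d - 4)*(d^2 - 2*d) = (d - 4)*(d - 2)*(d)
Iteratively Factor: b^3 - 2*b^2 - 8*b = (b)*(b^2 - 2*b - 8) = b*(b + 2)*(b - 4)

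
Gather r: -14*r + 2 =2 - 14*r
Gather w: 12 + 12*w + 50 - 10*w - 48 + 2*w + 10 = 4*w + 24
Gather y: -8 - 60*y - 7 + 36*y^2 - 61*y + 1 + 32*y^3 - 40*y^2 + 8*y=32*y^3 - 4*y^2 - 113*y - 14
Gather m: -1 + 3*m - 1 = 3*m - 2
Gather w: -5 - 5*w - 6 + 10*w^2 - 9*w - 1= 10*w^2 - 14*w - 12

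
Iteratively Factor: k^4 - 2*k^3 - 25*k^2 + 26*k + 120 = (k + 2)*(k^3 - 4*k^2 - 17*k + 60) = (k - 3)*(k + 2)*(k^2 - k - 20) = (k - 3)*(k + 2)*(k + 4)*(k - 5)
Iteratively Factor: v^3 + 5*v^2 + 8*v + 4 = (v + 1)*(v^2 + 4*v + 4) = (v + 1)*(v + 2)*(v + 2)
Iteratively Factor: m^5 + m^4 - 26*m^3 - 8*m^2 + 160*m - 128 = (m - 1)*(m^4 + 2*m^3 - 24*m^2 - 32*m + 128) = (m - 1)*(m + 4)*(m^3 - 2*m^2 - 16*m + 32) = (m - 2)*(m - 1)*(m + 4)*(m^2 - 16) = (m - 2)*(m - 1)*(m + 4)^2*(m - 4)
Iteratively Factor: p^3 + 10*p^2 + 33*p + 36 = (p + 3)*(p^2 + 7*p + 12) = (p + 3)^2*(p + 4)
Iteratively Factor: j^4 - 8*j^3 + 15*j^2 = (j)*(j^3 - 8*j^2 + 15*j) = j*(j - 3)*(j^2 - 5*j) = j^2*(j - 3)*(j - 5)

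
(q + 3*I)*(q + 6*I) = q^2 + 9*I*q - 18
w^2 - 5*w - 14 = (w - 7)*(w + 2)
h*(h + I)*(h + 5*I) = h^3 + 6*I*h^2 - 5*h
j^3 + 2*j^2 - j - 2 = (j - 1)*(j + 1)*(j + 2)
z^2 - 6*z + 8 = (z - 4)*(z - 2)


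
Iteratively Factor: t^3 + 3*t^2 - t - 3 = (t + 3)*(t^2 - 1) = (t + 1)*(t + 3)*(t - 1)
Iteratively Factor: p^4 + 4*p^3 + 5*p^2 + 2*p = (p + 1)*(p^3 + 3*p^2 + 2*p) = p*(p + 1)*(p^2 + 3*p + 2) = p*(p + 1)^2*(p + 2)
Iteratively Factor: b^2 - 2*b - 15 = (b + 3)*(b - 5)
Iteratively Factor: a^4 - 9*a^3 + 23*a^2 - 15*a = (a - 1)*(a^3 - 8*a^2 + 15*a) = (a - 5)*(a - 1)*(a^2 - 3*a) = (a - 5)*(a - 3)*(a - 1)*(a)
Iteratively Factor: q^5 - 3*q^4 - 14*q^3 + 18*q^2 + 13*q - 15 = (q - 5)*(q^4 + 2*q^3 - 4*q^2 - 2*q + 3) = (q - 5)*(q + 3)*(q^3 - q^2 - q + 1) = (q - 5)*(q + 1)*(q + 3)*(q^2 - 2*q + 1) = (q - 5)*(q - 1)*(q + 1)*(q + 3)*(q - 1)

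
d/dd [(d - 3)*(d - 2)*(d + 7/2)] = 3*d^2 - 3*d - 23/2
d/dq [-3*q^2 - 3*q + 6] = -6*q - 3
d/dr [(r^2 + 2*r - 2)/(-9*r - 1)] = (-9*r^2 - 2*r - 20)/(81*r^2 + 18*r + 1)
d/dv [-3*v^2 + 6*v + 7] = 6 - 6*v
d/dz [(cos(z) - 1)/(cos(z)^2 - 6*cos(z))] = (sin(z) + 6*sin(z)/cos(z)^2 - 2*tan(z))/(cos(z) - 6)^2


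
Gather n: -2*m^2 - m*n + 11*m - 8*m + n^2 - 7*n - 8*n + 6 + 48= -2*m^2 + 3*m + n^2 + n*(-m - 15) + 54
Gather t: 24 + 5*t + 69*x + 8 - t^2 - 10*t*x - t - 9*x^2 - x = -t^2 + t*(4 - 10*x) - 9*x^2 + 68*x + 32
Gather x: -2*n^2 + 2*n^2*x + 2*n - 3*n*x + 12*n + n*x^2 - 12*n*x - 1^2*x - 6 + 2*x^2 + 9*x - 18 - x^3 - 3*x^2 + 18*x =-2*n^2 + 14*n - x^3 + x^2*(n - 1) + x*(2*n^2 - 15*n + 26) - 24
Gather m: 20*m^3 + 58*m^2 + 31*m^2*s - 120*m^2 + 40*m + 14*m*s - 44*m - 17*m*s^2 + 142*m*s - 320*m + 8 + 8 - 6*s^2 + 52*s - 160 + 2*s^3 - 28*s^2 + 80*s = 20*m^3 + m^2*(31*s - 62) + m*(-17*s^2 + 156*s - 324) + 2*s^3 - 34*s^2 + 132*s - 144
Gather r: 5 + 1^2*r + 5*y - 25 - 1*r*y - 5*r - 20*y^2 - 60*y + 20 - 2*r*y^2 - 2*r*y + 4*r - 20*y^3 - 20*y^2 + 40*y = r*(-2*y^2 - 3*y) - 20*y^3 - 40*y^2 - 15*y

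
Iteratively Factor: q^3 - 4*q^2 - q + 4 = (q - 1)*(q^2 - 3*q - 4) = (q - 4)*(q - 1)*(q + 1)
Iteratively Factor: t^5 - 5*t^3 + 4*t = (t - 1)*(t^4 + t^3 - 4*t^2 - 4*t) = (t - 2)*(t - 1)*(t^3 + 3*t^2 + 2*t) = (t - 2)*(t - 1)*(t + 1)*(t^2 + 2*t) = (t - 2)*(t - 1)*(t + 1)*(t + 2)*(t)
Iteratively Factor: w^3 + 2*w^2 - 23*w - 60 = (w - 5)*(w^2 + 7*w + 12) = (w - 5)*(w + 4)*(w + 3)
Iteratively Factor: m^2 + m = (m)*(m + 1)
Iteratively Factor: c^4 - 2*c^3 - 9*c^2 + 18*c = (c - 2)*(c^3 - 9*c) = (c - 2)*(c + 3)*(c^2 - 3*c) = (c - 3)*(c - 2)*(c + 3)*(c)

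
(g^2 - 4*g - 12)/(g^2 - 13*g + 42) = (g + 2)/(g - 7)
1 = 1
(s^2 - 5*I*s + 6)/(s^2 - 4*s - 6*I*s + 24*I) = (s + I)/(s - 4)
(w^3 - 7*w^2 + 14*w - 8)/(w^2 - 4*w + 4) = (w^2 - 5*w + 4)/(w - 2)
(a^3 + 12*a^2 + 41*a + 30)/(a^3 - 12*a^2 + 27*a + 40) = (a^2 + 11*a + 30)/(a^2 - 13*a + 40)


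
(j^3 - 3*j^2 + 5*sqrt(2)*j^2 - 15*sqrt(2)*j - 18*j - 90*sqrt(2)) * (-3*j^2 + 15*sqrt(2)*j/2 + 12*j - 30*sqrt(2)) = -3*j^5 - 15*sqrt(2)*j^4/2 + 21*j^4 + 105*sqrt(2)*j^3/2 + 93*j^3 - 741*j^2 + 45*sqrt(2)*j^2 - 540*sqrt(2)*j - 450*j + 5400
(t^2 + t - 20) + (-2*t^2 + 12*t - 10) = -t^2 + 13*t - 30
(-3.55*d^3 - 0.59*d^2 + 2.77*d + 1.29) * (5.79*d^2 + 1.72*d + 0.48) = -20.5545*d^5 - 9.5221*d^4 + 13.3195*d^3 + 11.9503*d^2 + 3.5484*d + 0.6192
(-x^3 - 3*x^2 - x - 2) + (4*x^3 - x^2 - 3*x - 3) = 3*x^3 - 4*x^2 - 4*x - 5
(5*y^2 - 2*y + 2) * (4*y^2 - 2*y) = 20*y^4 - 18*y^3 + 12*y^2 - 4*y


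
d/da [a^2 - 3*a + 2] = 2*a - 3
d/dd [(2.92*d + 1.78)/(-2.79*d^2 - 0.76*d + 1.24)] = (8.1468*d^2 + 9.9324*d + 4.9736)/(7.7841*d^4 + 4.2408*d^3 - 6.3416*d^2 - 1.8848*d + 1.5376)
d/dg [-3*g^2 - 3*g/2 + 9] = -6*g - 3/2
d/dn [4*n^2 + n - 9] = 8*n + 1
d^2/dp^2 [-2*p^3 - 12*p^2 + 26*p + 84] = -12*p - 24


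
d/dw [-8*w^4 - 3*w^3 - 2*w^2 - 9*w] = -32*w^3 - 9*w^2 - 4*w - 9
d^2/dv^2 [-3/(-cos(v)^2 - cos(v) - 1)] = 3*(-4*sin(v)^4 - sin(v)^2 + 19*cos(v)/4 - 3*cos(3*v)/4 + 5)/(-sin(v)^2 + cos(v) + 2)^3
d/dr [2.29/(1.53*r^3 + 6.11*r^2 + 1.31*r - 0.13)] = (-10.5111*r^2 - 27.9838*r - 2.9999)/(1.53*r^3 + 6.11*r^2 + 1.31*r - 0.13)^2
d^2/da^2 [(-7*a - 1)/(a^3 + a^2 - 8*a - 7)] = 2*(-(7*a + 1)*(3*a^2 + 2*a - 8)^2 + (21*a^2 + 14*a + (3*a + 1)*(7*a + 1) - 56)*(a^3 + a^2 - 8*a - 7))/(a^3 + a^2 - 8*a - 7)^3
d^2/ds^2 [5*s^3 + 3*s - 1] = 30*s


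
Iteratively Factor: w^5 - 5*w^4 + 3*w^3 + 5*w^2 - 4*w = (w - 4)*(w^4 - w^3 - w^2 + w) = w*(w - 4)*(w^3 - w^2 - w + 1) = w*(w - 4)*(w - 1)*(w^2 - 1) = w*(w - 4)*(w - 1)*(w + 1)*(w - 1)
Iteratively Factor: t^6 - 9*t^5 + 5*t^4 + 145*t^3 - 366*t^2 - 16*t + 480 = (t + 1)*(t^5 - 10*t^4 + 15*t^3 + 130*t^2 - 496*t + 480) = (t - 2)*(t + 1)*(t^4 - 8*t^3 - t^2 + 128*t - 240) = (t - 5)*(t - 2)*(t + 1)*(t^3 - 3*t^2 - 16*t + 48) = (t - 5)*(t - 4)*(t - 2)*(t + 1)*(t^2 + t - 12) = (t - 5)*(t - 4)*(t - 3)*(t - 2)*(t + 1)*(t + 4)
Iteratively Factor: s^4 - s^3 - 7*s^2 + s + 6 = (s - 3)*(s^3 + 2*s^2 - s - 2) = (s - 3)*(s - 1)*(s^2 + 3*s + 2) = (s - 3)*(s - 1)*(s + 1)*(s + 2)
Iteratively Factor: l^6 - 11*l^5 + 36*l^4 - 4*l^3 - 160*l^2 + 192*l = (l - 2)*(l^5 - 9*l^4 + 18*l^3 + 32*l^2 - 96*l) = l*(l - 2)*(l^4 - 9*l^3 + 18*l^2 + 32*l - 96) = l*(l - 3)*(l - 2)*(l^3 - 6*l^2 + 32) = l*(l - 4)*(l - 3)*(l - 2)*(l^2 - 2*l - 8) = l*(l - 4)*(l - 3)*(l - 2)*(l + 2)*(l - 4)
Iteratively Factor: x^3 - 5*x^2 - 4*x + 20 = (x - 5)*(x^2 - 4) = (x - 5)*(x - 2)*(x + 2)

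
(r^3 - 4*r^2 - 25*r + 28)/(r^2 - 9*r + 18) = (r^3 - 4*r^2 - 25*r + 28)/(r^2 - 9*r + 18)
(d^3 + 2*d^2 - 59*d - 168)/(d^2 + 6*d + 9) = (d^2 - d - 56)/(d + 3)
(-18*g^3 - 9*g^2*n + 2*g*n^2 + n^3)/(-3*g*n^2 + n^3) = 6*g^2/n^2 + 5*g/n + 1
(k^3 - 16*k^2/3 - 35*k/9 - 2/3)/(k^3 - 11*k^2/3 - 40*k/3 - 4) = (k + 1/3)/(k + 2)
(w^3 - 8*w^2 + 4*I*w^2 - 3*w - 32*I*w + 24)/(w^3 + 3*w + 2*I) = (w^2 + w*(-8 + 3*I) - 24*I)/(w^2 - I*w + 2)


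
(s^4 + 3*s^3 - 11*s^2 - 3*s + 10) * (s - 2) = s^5 + s^4 - 17*s^3 + 19*s^2 + 16*s - 20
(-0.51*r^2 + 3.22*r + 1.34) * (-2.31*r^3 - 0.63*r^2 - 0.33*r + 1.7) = 1.1781*r^5 - 7.1169*r^4 - 4.9557*r^3 - 2.7738*r^2 + 5.0318*r + 2.278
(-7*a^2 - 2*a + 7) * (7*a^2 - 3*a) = -49*a^4 + 7*a^3 + 55*a^2 - 21*a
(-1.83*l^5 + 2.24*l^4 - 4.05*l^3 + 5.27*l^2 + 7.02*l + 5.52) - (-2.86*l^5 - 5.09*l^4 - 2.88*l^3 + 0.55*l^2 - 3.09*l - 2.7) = 1.03*l^5 + 7.33*l^4 - 1.17*l^3 + 4.72*l^2 + 10.11*l + 8.22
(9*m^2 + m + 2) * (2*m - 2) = 18*m^3 - 16*m^2 + 2*m - 4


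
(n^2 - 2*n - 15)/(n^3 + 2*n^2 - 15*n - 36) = (n - 5)/(n^2 - n - 12)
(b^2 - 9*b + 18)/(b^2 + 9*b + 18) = (b^2 - 9*b + 18)/(b^2 + 9*b + 18)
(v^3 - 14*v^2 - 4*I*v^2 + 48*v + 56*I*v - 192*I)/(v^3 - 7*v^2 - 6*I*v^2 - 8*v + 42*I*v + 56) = (v^2 - 14*v + 48)/(v^2 - v*(7 + 2*I) + 14*I)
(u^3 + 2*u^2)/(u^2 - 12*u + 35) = u^2*(u + 2)/(u^2 - 12*u + 35)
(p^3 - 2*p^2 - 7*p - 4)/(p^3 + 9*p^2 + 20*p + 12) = (p^2 - 3*p - 4)/(p^2 + 8*p + 12)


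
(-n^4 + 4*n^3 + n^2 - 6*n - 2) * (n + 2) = -n^5 + 2*n^4 + 9*n^3 - 4*n^2 - 14*n - 4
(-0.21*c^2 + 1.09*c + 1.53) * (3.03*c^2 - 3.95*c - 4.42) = -0.6363*c^4 + 4.1322*c^3 + 1.2586*c^2 - 10.8613*c - 6.7626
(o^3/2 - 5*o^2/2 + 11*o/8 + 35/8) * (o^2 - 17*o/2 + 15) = o^5/2 - 27*o^4/4 + 241*o^3/8 - 717*o^2/16 - 265*o/16 + 525/8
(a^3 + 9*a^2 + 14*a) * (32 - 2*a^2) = -2*a^5 - 18*a^4 + 4*a^3 + 288*a^2 + 448*a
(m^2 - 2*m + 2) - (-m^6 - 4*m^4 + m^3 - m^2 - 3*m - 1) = m^6 + 4*m^4 - m^3 + 2*m^2 + m + 3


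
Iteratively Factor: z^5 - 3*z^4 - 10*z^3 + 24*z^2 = (z)*(z^4 - 3*z^3 - 10*z^2 + 24*z) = z^2*(z^3 - 3*z^2 - 10*z + 24) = z^2*(z - 2)*(z^2 - z - 12) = z^2*(z - 2)*(z + 3)*(z - 4)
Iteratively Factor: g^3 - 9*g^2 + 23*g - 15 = (g - 5)*(g^2 - 4*g + 3) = (g - 5)*(g - 3)*(g - 1)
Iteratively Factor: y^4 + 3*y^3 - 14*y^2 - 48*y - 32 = (y - 4)*(y^3 + 7*y^2 + 14*y + 8) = (y - 4)*(y + 4)*(y^2 + 3*y + 2) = (y - 4)*(y + 2)*(y + 4)*(y + 1)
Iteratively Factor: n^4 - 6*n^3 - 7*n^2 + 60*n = (n)*(n^3 - 6*n^2 - 7*n + 60) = n*(n - 5)*(n^2 - n - 12) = n*(n - 5)*(n - 4)*(n + 3)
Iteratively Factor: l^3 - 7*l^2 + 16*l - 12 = (l - 2)*(l^2 - 5*l + 6) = (l - 3)*(l - 2)*(l - 2)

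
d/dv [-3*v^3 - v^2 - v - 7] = -9*v^2 - 2*v - 1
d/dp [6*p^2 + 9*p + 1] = 12*p + 9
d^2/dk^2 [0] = 0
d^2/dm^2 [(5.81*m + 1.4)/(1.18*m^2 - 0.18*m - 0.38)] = ((-41.1348*m - 1.2124)*(-1.18*m^2 + 0.18*m + 0.38) - (2.36*m - 0.18)*(4.72*m - 0.36)*(5.81*m + 1.4))/(-1.18*m^2 + 0.18*m + 0.38)^3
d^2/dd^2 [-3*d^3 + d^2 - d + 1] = 2 - 18*d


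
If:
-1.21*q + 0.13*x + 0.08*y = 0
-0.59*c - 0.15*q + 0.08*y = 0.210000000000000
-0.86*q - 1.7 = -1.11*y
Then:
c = 0.146629877808435 - 0.19255025620812*y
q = 1.2906976744186*y - 1.97674418604651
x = 11.3980322003578*y - 18.3989266547406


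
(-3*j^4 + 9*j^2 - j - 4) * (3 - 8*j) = 24*j^5 - 9*j^4 - 72*j^3 + 35*j^2 + 29*j - 12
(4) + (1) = 5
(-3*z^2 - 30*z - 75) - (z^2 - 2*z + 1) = -4*z^2 - 28*z - 76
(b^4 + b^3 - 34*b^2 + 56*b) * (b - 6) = b^5 - 5*b^4 - 40*b^3 + 260*b^2 - 336*b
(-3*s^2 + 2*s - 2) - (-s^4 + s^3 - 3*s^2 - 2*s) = s^4 - s^3 + 4*s - 2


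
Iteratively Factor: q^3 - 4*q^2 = (q)*(q^2 - 4*q) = q^2*(q - 4)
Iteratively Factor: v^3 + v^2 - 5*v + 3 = (v + 3)*(v^2 - 2*v + 1) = (v - 1)*(v + 3)*(v - 1)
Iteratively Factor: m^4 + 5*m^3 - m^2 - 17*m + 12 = (m - 1)*(m^3 + 6*m^2 + 5*m - 12) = (m - 1)^2*(m^2 + 7*m + 12) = (m - 1)^2*(m + 3)*(m + 4)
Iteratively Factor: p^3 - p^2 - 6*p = (p + 2)*(p^2 - 3*p) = p*(p + 2)*(p - 3)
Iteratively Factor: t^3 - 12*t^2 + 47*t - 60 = (t - 3)*(t^2 - 9*t + 20) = (t - 4)*(t - 3)*(t - 5)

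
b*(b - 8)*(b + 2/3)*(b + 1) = b^4 - 19*b^3/3 - 38*b^2/3 - 16*b/3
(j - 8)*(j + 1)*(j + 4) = j^3 - 3*j^2 - 36*j - 32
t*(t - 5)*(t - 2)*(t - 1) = t^4 - 8*t^3 + 17*t^2 - 10*t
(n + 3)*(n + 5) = n^2 + 8*n + 15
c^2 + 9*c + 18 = (c + 3)*(c + 6)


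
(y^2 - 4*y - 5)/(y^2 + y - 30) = (y + 1)/(y + 6)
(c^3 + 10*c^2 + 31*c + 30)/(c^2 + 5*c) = c + 5 + 6/c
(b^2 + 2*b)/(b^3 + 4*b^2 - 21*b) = (b + 2)/(b^2 + 4*b - 21)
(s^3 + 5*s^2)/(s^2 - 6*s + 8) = s^2*(s + 5)/(s^2 - 6*s + 8)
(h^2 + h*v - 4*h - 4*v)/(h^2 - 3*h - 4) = (h + v)/(h + 1)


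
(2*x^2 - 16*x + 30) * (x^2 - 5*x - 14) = 2*x^4 - 26*x^3 + 82*x^2 + 74*x - 420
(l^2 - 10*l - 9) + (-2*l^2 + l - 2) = -l^2 - 9*l - 11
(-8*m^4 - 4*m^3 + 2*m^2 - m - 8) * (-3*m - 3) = 24*m^5 + 36*m^4 + 6*m^3 - 3*m^2 + 27*m + 24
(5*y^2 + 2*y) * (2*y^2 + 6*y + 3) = 10*y^4 + 34*y^3 + 27*y^2 + 6*y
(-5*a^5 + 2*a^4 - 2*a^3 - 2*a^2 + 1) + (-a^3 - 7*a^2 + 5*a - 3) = -5*a^5 + 2*a^4 - 3*a^3 - 9*a^2 + 5*a - 2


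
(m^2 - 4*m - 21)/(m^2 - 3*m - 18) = (m - 7)/(m - 6)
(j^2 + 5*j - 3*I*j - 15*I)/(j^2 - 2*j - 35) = (j - 3*I)/(j - 7)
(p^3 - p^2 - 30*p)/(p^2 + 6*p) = (p^2 - p - 30)/(p + 6)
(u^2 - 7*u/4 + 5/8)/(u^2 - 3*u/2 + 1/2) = (u - 5/4)/(u - 1)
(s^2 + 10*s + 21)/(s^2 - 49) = (s + 3)/(s - 7)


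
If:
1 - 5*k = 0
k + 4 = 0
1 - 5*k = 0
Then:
No Solution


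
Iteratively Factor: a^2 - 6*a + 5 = (a - 5)*(a - 1)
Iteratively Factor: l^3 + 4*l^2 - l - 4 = (l + 4)*(l^2 - 1) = (l - 1)*(l + 4)*(l + 1)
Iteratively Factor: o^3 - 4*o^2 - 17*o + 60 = (o + 4)*(o^2 - 8*o + 15) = (o - 5)*(o + 4)*(o - 3)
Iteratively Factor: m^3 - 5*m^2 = (m - 5)*(m^2) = m*(m - 5)*(m)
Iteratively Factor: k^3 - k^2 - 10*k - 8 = (k - 4)*(k^2 + 3*k + 2) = (k - 4)*(k + 1)*(k + 2)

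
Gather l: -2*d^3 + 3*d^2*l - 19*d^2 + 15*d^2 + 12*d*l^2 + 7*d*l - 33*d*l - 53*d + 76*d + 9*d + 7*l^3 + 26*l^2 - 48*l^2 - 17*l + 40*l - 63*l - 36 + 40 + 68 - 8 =-2*d^3 - 4*d^2 + 32*d + 7*l^3 + l^2*(12*d - 22) + l*(3*d^2 - 26*d - 40) + 64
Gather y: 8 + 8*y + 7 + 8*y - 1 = 16*y + 14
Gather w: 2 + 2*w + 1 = 2*w + 3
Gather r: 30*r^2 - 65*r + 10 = 30*r^2 - 65*r + 10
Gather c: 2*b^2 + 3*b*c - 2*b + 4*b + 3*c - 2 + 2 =2*b^2 + 2*b + c*(3*b + 3)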